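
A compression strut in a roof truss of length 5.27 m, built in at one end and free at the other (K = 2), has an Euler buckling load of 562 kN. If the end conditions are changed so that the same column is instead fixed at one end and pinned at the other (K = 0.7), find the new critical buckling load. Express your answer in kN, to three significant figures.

P_cr ≈ 4590 kN

P_cr ∝ 1/K², so P_cr,new = P_cr,old × (K_old/K_new)² = 562 × (2/0.7)²
= 562 × 8.163 = 4590 kN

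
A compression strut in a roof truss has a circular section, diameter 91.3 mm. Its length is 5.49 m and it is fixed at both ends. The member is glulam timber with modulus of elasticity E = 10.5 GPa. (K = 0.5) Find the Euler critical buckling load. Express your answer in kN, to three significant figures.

P_cr ≈ 46.9 kN

I = πd⁴/64 = π×91.3⁴/64 = 3.411×10^6 mm⁴
I = 3.411×10^6 mm⁴ = 3.411×10^-6 m⁴
Effective length L_e = K·L = 0.5 × 5.49 = 2.745 m
P_cr = π²EI / L_e² = π² × 10.5×10⁹ × 3.411×10^-6 / 2.745² = 4.691×10^4 N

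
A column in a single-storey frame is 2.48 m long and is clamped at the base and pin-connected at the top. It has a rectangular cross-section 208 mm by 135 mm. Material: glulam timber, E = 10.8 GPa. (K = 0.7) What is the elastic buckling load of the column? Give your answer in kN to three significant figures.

Buckling occurs about the weak axis: I_min = h·b³/12 with b = 135 mm (the shorter side).
I_min = 208×135³/12 = 4.265×10^7 mm⁴
I = 4.265×10^7 mm⁴ = 4.265×10^-5 m⁴
Effective length L_e = K·L = 0.7 × 2.48 = 1.736 m
P_cr = π²EI / L_e² = π² × 10.8×10⁹ × 4.265×10^-5 / 1.736² = 1.508×10^6 N

P_cr ≈ 1510 kN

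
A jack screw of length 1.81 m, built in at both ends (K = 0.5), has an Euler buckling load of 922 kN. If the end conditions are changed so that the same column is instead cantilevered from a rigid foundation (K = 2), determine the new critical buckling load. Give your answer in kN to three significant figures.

P_cr ≈ 57.6 kN

P_cr ∝ 1/K², so P_cr,new = P_cr,old × (K_old/K_new)² = 922 × (0.5/2)²
= 922 × 0.06250 = 57.6 kN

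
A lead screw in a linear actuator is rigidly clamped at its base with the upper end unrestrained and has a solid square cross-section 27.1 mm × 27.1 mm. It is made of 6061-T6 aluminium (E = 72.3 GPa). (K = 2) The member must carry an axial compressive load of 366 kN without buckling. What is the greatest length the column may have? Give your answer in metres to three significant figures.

L_max ≈ 0.148 m

I = a⁴/12 = 27.1⁴/12 = 4.495×10^4 mm⁴
I = 4.495×10^-8 m⁴
At the buckling limit P_cr = P = 3.660×10^5 N
From P_cr = π²EI/(K·L)²:  L = (1/K)·√(π²EI/P_cr) = (1/2)·√(π²×7.23×10^10×4.495×10^-8/3.660×10^5)
L = 0.148 m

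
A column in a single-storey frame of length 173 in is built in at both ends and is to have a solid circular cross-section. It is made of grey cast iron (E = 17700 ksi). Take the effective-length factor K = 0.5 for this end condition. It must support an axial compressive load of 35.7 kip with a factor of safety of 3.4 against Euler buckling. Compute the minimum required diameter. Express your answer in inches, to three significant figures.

Required P_cr = n·P = 3.4 × 35.7 = 121.4 kip
L_e = K·L = 0.5 × 173 = 86.50 in
Required I = P_cr·L_e²/(π²E) = 1.214×10^5 × 86.50² / (π² × 1.77×10^7) = 5.199 in⁴
Solid circle: I = πd⁴/64  ⇒  d = (64I/π)^(1/4) = (64×5.199/π)^(1/4) = 3.21 in

d ≈ 3.21 in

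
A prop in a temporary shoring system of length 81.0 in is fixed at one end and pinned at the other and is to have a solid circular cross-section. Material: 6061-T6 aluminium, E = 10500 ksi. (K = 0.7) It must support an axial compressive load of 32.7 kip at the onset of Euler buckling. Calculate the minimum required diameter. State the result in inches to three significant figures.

L_e = K·L = 0.7 × 81.0 = 56.70 in
Required I = P_cr·L_e²/(π²E) = 3.270×10^4 × 56.70² / (π² × 1.05×10^7) = 1.014 in⁴
Solid circle: I = πd⁴/64  ⇒  d = (64I/π)^(1/4) = (64×1.014/π)^(1/4) = 2.13 in

d ≈ 2.13 in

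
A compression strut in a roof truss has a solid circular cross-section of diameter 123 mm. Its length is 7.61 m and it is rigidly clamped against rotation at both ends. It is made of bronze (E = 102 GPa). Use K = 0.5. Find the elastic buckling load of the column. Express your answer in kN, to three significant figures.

I = πd⁴/64 = π×123⁴/64 = 1.124×10^7 mm⁴
I = 1.124×10^7 mm⁴ = 1.124×10^-5 m⁴
Effective length L_e = K·L = 0.5 × 7.61 = 3.805 m
P_cr = π²EI / L_e² = π² × 102×10⁹ × 1.124×10^-5 / 3.805² = 7.812×10^5 N

P_cr ≈ 781 kN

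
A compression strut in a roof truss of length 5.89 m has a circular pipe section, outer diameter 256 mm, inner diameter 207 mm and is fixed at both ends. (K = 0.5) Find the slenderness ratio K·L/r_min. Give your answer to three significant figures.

λ ≈ 35.8

d_o = 256 mm, d_i = 207 mm
I = π(d_o⁴ − d_i⁴)/64 = π(256⁴ − 207.0⁴)/64 = 1.207×10^8 mm⁴
A = 1.782×10^4 mm²;  r_min = √(I/A) = √(1.207×10^8/1.782×10^4) = 82.30 mm
L_e = K·L = 0.5 × 5.89 m = 2.945 m = 2945.0 mm
λ = L_e / r_min = 2945.0 / 82.30 = 35.8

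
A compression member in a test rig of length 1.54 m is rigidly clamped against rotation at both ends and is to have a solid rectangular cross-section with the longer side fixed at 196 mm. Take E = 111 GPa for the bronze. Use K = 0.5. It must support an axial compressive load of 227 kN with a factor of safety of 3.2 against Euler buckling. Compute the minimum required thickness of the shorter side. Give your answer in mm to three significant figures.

b ≈ 28.9 mm

Required P_cr = n·P = 3.2 × 227 = 726.4 kN
L_e = K·L = 0.5 × 1.54 = 0.7700 m
Required I = P_cr·L_e²/(π²E) = 7.264×10^5 × 0.7700² / (π² × 1.11×10^11) = 3.931×10^-7 m⁴
I_req = 3.931×10^5 mm⁴
Rectangle, weak axis: I_min = h·b³/12 with h = 196 mm fixed  ⇒  b = (12I/h)^(1/3) = 28.9 mm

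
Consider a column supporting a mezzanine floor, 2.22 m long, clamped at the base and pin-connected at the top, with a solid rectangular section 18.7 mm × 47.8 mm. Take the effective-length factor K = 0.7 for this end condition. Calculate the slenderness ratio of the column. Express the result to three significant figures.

For a rectangle r_min = b/√12 = 18.7/√12 = 5.398 mm
L_e = K·L = 0.7 × 2.22 m = 1.554 m = 1554.0 mm
λ = L_e / r_min = 1554.0 / 5.398 = 288

λ ≈ 288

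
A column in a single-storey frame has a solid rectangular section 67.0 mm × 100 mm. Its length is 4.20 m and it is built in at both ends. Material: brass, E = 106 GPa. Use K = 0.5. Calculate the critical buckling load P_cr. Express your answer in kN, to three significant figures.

Buckling occurs about the weak axis: I_min = h·b³/12 with b = 67.0 mm (the shorter side).
I_min = 100×67.0³/12 = 2.506×10^6 mm⁴
I = 2.506×10^6 mm⁴ = 2.506×10^-6 m⁴
Effective length L_e = K·L = 0.5 × 4.20 = 2.100 m
P_cr = π²EI / L_e² = π² × 106×10⁹ × 2.506×10^-6 / 2.100² = 5.946×10^5 N

P_cr ≈ 595 kN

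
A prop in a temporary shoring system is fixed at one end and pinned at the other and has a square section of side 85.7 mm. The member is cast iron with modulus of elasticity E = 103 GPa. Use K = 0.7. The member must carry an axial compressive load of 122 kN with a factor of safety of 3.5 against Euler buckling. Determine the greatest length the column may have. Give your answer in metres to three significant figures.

L_max ≈ 4.67 m

I = a⁴/12 = 85.7⁴/12 = 4.495×10^6 mm⁴
I = 4.495×10^-6 m⁴
Required critical load P_cr = n·P = 3.5 × 122 = 427.0 kN = 4.270×10^5 N
From P_cr = π²EI/(K·L)²:  L = (1/K)·√(π²EI/P_cr) = (1/0.7)·√(π²×1.03×10^11×4.495×10^-6/4.270×10^5)
L = 4.67 m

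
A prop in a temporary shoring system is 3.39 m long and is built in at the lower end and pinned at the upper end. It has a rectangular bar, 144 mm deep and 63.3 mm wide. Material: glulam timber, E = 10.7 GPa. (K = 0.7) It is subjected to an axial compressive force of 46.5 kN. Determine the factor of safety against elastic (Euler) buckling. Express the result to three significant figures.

n ≈ 1.23

Buckling occurs about the weak axis: I_min = h·b³/12 with b = 63.3 mm (the shorter side).
I_min = 144×63.3³/12 = 3.044×10^6 mm⁴
I = 3.044×10^6 mm⁴ = 3.044×10^-6 m⁴
Effective length L_e = K·L = 0.7 × 3.39 = 2.373 m
P_cr = π²EI / L_e² = π² × 10.7×10⁹ × 3.044×10^-6 / 2.373² = 5.708×10^4 N
Factor of safety n = P_cr / P = 57.080 / 46.5 = 1.23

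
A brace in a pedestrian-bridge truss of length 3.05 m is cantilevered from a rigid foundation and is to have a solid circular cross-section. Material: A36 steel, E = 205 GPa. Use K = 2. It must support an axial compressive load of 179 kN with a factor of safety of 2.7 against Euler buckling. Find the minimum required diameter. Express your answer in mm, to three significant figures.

d ≈ 116 mm

Required P_cr = n·P = 2.7 × 179 = 483.3 kN
L_e = K·L = 2 × 3.05 = 6.100 m
Required I = P_cr·L_e²/(π²E) = 4.833×10^5 × 6.100² / (π² × 2.05×10^11) = 8.888×10^-6 m⁴
I_req = 8.888×10^6 mm⁴
Solid circle: I = πd⁴/64  ⇒  d = (64I/π)^(1/4) = (64×8.888×10^6/π)^(1/4) = 116 mm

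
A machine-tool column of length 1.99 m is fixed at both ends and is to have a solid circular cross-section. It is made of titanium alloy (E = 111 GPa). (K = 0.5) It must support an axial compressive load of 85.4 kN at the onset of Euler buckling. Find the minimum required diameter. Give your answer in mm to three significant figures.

L_e = K·L = 0.5 × 1.99 = 0.9950 m
Required I = P_cr·L_e²/(π²E) = 8.540×10^4 × 0.9950² / (π² × 1.11×10^11) = 7.718×10^-8 m⁴
I_req = 7.718×10^4 mm⁴
Solid circle: I = πd⁴/64  ⇒  d = (64I/π)^(1/4) = (64×7.718×10^4/π)^(1/4) = 35.4 mm

d ≈ 35.4 mm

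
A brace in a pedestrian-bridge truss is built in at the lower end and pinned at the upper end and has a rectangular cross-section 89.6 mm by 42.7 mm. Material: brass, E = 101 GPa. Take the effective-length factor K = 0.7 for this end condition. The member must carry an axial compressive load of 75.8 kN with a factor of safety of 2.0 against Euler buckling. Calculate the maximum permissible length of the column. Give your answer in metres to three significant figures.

Buckling occurs about the weak axis: I_min = h·b³/12 with b = 42.7 mm (the shorter side).
I_min = 89.6×42.7³/12 = 5.813×10^5 mm⁴
I = 5.813×10^-7 m⁴
Required critical load P_cr = n·P = 2.0 × 75.8 = 151.6 kN = 1.516×10^5 N
From P_cr = π²EI/(K·L)²:  L = (1/K)·√(π²EI/P_cr) = (1/0.7)·√(π²×1.01×10^11×5.813×10^-7/1.516×10^5)
L = 2.79 m

L_max ≈ 2.79 m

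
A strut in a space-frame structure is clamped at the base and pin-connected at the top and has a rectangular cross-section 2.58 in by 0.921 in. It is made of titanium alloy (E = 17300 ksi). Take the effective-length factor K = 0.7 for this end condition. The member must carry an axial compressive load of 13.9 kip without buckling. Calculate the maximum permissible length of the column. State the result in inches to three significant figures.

Buckling occurs about the weak axis: I_min = h·b³/12 with b = 0.921 in (the shorter side).
I_min = 2.58×0.921³/12 = 0.1680 in⁴
At the buckling limit P_cr = P = 1.390×10^4 lb
From P_cr = π²EI/(K·L)²:  L = (1/K)·√(π²EI/P_cr) = (1/0.7)·√(π²×1.73×10^7×0.1680/1.390×10^4)
L = 64.9 in

L_max ≈ 64.9 in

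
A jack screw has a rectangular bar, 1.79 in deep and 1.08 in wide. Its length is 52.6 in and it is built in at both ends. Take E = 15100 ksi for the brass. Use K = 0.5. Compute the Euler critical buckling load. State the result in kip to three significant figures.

P_cr ≈ 40.5 kip

Buckling occurs about the weak axis: I_min = h·b³/12 with b = 1.08 in (the shorter side).
I_min = 1.79×1.08³/12 = 0.1879 in⁴
Effective length L_e = K·L = 0.5 × 52.6 = 26.30 in
P_cr = π²EI / L_e² = π² × 15100×10³ × 0.1879 / 26.30² = 4.049×10^4 lb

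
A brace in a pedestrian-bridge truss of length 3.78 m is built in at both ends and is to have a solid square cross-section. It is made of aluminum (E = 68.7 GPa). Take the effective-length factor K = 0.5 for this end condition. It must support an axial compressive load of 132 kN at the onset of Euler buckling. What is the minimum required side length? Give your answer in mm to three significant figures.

L_e = K·L = 0.5 × 3.78 = 1.890 m
Required I = P_cr·L_e²/(π²E) = 1.320×10^5 × 1.890² / (π² × 6.87×10^10) = 6.954×10^-7 m⁴
I_req = 6.954×10^5 mm⁴
Solid square: I = a⁴/12  ⇒  a = (12I)^(1/4) = (12×6.954×10^5)^(1/4) = 53.7 mm

a ≈ 53.7 mm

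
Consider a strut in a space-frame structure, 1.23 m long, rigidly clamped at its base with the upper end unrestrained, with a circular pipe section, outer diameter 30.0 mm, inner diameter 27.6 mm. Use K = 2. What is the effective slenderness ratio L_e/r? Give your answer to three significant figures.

d_o = 30.0 mm, d_i = 27.6 mm
I = π(d_o⁴ − d_i⁴)/64 = π(30.0⁴ − 27.60⁴)/64 = 1.128×10^4 mm⁴
A = 108.6 mm²;  r_min = √(I/A) = √(1.128×10^4/108.6) = 10.19 mm
L_e = K·L = 2 × 1.23 m = 2.460 m = 2460.0 mm
λ = L_e / r_min = 2460.0 / 10.19 = 241

λ ≈ 241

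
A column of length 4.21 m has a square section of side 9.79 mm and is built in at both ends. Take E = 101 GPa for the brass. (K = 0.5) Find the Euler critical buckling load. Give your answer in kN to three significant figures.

P_cr ≈ 0.172 kN

I = a⁴/12 = 9.79⁴/12 = 765.5 mm⁴
I = 765.5 mm⁴ = 7.655×10^-10 m⁴
Effective length L_e = K·L = 0.5 × 4.21 = 2.105 m
P_cr = π²EI / L_e² = π² × 101×10⁹ × 7.655×10^-10 / 2.105² = 172.2 N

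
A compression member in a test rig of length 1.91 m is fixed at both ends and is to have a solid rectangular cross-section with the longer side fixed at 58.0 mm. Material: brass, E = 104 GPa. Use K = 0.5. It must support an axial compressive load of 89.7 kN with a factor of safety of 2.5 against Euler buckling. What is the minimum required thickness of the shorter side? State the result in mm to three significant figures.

b ≈ 34.5 mm

Required P_cr = n·P = 2.5 × 89.7 = 224.2 kN
L_e = K·L = 0.5 × 1.91 = 0.9550 m
Required I = P_cr·L_e²/(π²E) = 2.243×10^5 × 0.9550² / (π² × 1.04×10^11) = 1.993×10^-7 m⁴
I_req = 1.993×10^5 mm⁴
Rectangle, weak axis: I_min = h·b³/12 with h = 58.0 mm fixed  ⇒  b = (12I/h)^(1/3) = 34.5 mm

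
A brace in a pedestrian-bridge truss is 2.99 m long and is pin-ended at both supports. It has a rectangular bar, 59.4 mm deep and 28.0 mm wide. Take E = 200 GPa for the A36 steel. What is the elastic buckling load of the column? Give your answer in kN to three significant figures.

P_cr ≈ 24.0 kN

Buckling occurs about the weak axis: I_min = h·b³/12 with b = 28.0 mm (the shorter side).
I_min = 59.4×28.0³/12 = 1.087×10^5 mm⁴
I = 1.087×10^5 mm⁴ = 1.087×10^-7 m⁴
Effective length L_e = K·L = 1 × 2.99 = 2.990 m
P_cr = π²EI / L_e² = π² × 200×10⁹ × 1.087×10^-7 / 2.990² = 2.399×10^4 N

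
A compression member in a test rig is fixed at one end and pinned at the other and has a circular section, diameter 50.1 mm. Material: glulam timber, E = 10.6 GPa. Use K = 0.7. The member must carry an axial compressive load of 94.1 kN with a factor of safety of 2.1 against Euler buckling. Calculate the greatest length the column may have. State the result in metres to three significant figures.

I = πd⁴/64 = π×50.1⁴/64 = 3.093×10^5 mm⁴
I = 3.093×10^-7 m⁴
Required critical load P_cr = n·P = 2.1 × 94.1 = 197.6 kN = 1.976×10^5 N
From P_cr = π²EI/(K·L)²:  L = (1/K)·√(π²EI/P_cr) = (1/0.7)·√(π²×1.06×10^10×3.093×10^-7/1.976×10^5)
L = 0.578 m

L_max ≈ 0.578 m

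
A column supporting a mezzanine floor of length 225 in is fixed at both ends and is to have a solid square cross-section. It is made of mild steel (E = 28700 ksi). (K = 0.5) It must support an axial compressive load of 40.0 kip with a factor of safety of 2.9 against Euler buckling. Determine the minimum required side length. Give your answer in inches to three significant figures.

Required P_cr = n·P = 2.9 × 40.0 = 116.0 kip
L_e = K·L = 0.5 × 225 = 112.5 in
Required I = P_cr·L_e²/(π²E) = 1.160×10^5 × 112.5² / (π² × 2.87×10^7) = 5.183 in⁴
Solid square: I = a⁴/12  ⇒  a = (12I)^(1/4) = (12×5.183)^(1/4) = 2.81 in

a ≈ 2.81 in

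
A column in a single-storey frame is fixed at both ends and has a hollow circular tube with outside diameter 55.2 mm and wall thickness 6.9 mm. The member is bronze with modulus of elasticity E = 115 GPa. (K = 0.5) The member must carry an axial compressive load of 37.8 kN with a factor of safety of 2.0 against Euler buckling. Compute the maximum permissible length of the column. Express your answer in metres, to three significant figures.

L_max ≈ 4.33 m

Inner diameter d_i = 55.2 − 2×6.9 = 41.40 mm
I = π(d_o⁴ − d_i⁴)/64 = π(55.2⁴ − 41.40⁴)/64 = 3.115×10^5 mm⁴
I = 3.115×10^-7 m⁴
Required critical load P_cr = n·P = 2.0 × 37.8 = 75.60 kN = 7.560×10^4 N
From P_cr = π²EI/(K·L)²:  L = (1/K)·√(π²EI/P_cr) = (1/0.5)·√(π²×1.15×10^11×3.115×10^-7/7.560×10^4)
L = 4.33 m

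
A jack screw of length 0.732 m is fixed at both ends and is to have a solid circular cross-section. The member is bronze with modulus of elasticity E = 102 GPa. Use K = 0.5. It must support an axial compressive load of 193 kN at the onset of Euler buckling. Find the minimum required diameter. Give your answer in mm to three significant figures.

d ≈ 26.9 mm

L_e = K·L = 0.5 × 0.732 = 0.3660 m
Required I = P_cr·L_e²/(π²E) = 1.930×10^5 × 0.3660² / (π² × 1.02×10^11) = 2.568×10^-8 m⁴
I_req = 2.568×10^4 mm⁴
Solid circle: I = πd⁴/64  ⇒  d = (64I/π)^(1/4) = (64×2.568×10^4/π)^(1/4) = 26.9 mm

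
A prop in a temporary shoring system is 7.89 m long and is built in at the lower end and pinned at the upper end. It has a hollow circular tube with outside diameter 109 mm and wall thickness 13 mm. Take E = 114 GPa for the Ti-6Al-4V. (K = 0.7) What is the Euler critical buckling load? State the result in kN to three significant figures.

Inner diameter d_i = 109 − 2×13 = 83.00 mm
I = π(d_o⁴ − d_i⁴)/64 = π(109⁴ − 83.00⁴)/64 = 4.599×10^6 mm⁴
I = 4.599×10^6 mm⁴ = 4.599×10^-6 m⁴
Effective length L_e = K·L = 0.7 × 7.89 = 5.523 m
P_cr = π²EI / L_e² = π² × 114×10⁹ × 4.599×10^-6 / 5.523² = 1.697×10^5 N

P_cr ≈ 170 kN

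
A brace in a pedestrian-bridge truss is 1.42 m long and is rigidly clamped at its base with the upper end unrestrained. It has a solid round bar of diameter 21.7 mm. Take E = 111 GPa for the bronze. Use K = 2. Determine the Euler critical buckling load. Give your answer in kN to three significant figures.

P_cr ≈ 1.48 kN

I = πd⁴/64 = π×21.7⁴/64 = 1.088×10^4 mm⁴
I = 1.088×10^4 mm⁴ = 1.088×10^-8 m⁴
Effective length L_e = K·L = 2 × 1.42 = 2.840 m
P_cr = π²EI / L_e² = π² × 111×10⁹ × 1.088×10^-8 / 2.840² = 1.478×10^3 N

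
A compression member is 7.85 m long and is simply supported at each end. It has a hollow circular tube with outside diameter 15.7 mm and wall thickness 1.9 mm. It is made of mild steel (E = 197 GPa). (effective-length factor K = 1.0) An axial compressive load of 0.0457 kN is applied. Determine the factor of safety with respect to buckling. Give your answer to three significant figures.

n ≈ 1.38

Inner diameter d_i = 15.7 − 2×1.9 = 11.90 mm
I = π(d_o⁴ − d_i⁴)/64 = π(15.7⁴ − 11.90⁴)/64 = 1.998×10^3 mm⁴
I = 1.998×10^3 mm⁴ = 1.998×10^-9 m⁴
Effective length L_e = K·L = 1 × 7.85 = 7.850 m
P_cr = π²EI / L_e² = π² × 197×10⁹ × 1.998×10^-9 / 7.850² = 63.04 N
Factor of safety n = P_cr / P = 0.063042 / 0.0457 = 1.38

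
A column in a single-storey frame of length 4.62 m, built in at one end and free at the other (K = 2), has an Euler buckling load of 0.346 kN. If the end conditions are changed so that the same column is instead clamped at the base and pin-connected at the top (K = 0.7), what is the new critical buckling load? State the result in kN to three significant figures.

P_cr ≈ 2.82 kN

P_cr ∝ 1/K², so P_cr,new = P_cr,old × (K_old/K_new)² = 0.346 × (2/0.7)²
= 0.346 × 8.163 = 2.82 kN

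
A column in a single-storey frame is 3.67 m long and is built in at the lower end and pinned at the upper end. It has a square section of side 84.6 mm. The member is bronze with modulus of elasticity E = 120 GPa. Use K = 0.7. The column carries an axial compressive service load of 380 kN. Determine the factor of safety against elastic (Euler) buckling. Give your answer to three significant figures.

I = a⁴/12 = 84.6⁴/12 = 4.269×10^6 mm⁴
I = 4.269×10^6 mm⁴ = 4.269×10^-6 m⁴
Effective length L_e = K·L = 0.7 × 3.67 = 2.569 m
P_cr = π²EI / L_e² = π² × 120×10⁹ × 4.269×10^-6 / 2.569² = 7.660×10^5 N
Factor of safety n = P_cr / P = 766.04 / 380 = 2.02

n ≈ 2.02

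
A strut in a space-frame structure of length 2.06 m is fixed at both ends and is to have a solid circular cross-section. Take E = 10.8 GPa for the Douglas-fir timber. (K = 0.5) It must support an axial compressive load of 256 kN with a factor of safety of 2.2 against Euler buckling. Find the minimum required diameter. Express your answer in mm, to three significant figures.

Required P_cr = n·P = 2.2 × 256 = 563.2 kN
L_e = K·L = 0.5 × 2.06 = 1.030 m
Required I = P_cr·L_e²/(π²E) = 5.632×10^5 × 1.030² / (π² × 1.08×10^10) = 5.605×10^-6 m⁴
I_req = 5.605×10^6 mm⁴
Solid circle: I = πd⁴/64  ⇒  d = (64I/π)^(1/4) = (64×5.605×10^6/π)^(1/4) = 103 mm

d ≈ 103 mm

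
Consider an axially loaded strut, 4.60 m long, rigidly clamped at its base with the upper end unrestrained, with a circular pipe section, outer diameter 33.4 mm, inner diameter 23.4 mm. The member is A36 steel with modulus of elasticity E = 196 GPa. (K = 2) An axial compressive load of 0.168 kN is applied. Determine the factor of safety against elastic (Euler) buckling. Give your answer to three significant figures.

d_o = 33.4 mm, d_i = 23.4 mm
I = π(d_o⁴ − d_i⁴)/64 = π(33.4⁴ − 23.40⁴)/64 = 4.637×10^4 mm⁴
I = 4.637×10^4 mm⁴ = 4.637×10^-8 m⁴
Effective length L_e = K·L = 2 × 4.60 = 9.200 m
P_cr = π²EI / L_e² = π² × 196×10⁹ × 4.637×10^-8 / 9.200² = 1.060×10^3 N
Factor of safety n = P_cr / P = 1.0598 / 0.168 = 6.31

n ≈ 6.31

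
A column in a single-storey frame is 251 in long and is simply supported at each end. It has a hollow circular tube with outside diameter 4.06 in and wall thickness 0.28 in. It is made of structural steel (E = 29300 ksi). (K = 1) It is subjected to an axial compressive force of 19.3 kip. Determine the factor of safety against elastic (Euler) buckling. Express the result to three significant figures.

Inner diameter d_i = 4.06 − 2×0.28 = 3.500 in
I = π(d_o⁴ − d_i⁴)/64 = π(4.06⁴ − 3.500⁴)/64 = 5.971 in⁴
Effective length L_e = K·L = 1 × 251 = 251.0 in
P_cr = π²EI / L_e² = π² × 29300×10³ × 5.971 / 251.0² = 2.741×10^4 lb
Factor of safety n = P_cr / P = 27.409 / 19.3 = 1.42

n ≈ 1.42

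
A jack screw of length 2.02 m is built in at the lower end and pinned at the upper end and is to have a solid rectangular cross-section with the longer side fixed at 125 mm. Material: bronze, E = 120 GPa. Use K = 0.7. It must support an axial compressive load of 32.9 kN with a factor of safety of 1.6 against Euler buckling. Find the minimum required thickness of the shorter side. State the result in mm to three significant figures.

Required P_cr = n·P = 1.6 × 32.9 = 52.64 kN
L_e = K·L = 0.7 × 2.02 = 1.414 m
Required I = P_cr·L_e²/(π²E) = 5.264×10^4 × 1.414² / (π² × 1.20×10^11) = 8.887×10^-8 m⁴
I_req = 8.887×10^4 mm⁴
Rectangle, weak axis: I_min = h·b³/12 with h = 125 mm fixed  ⇒  b = (12I/h)^(1/3) = 20.4 mm

b ≈ 20.4 mm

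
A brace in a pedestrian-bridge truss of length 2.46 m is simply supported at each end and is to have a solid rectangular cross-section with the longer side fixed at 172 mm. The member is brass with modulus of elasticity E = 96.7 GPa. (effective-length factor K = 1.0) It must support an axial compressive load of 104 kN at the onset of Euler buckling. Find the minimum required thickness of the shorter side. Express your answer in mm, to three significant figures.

b ≈ 35.8 mm

L_e = K·L = 1 × 2.46 = 2.460 m
Required I = P_cr·L_e²/(π²E) = 1.040×10^5 × 2.460² / (π² × 9.67×10^10) = 6.594×10^-7 m⁴
I_req = 6.594×10^5 mm⁴
Rectangle, weak axis: I_min = h·b³/12 with h = 172 mm fixed  ⇒  b = (12I/h)^(1/3) = 35.8 mm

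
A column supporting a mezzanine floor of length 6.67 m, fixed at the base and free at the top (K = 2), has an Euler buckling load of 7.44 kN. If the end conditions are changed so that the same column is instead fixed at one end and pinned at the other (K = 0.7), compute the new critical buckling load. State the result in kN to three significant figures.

P_cr ∝ 1/K², so P_cr,new = P_cr,old × (K_old/K_new)² = 7.44 × (2/0.7)²
= 7.44 × 8.163 = 60.7 kN

P_cr ≈ 60.7 kN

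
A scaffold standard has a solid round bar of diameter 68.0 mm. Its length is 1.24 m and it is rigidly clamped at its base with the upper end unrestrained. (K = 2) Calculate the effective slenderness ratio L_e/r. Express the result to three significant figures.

For a solid circle r = d/4 = 68.0/4 = 17.00 mm
L_e = K·L = 2 × 1.24 m = 2.480 m = 2480.0 mm
λ = L_e / r_min = 2480.0 / 17.00 = 146

λ ≈ 146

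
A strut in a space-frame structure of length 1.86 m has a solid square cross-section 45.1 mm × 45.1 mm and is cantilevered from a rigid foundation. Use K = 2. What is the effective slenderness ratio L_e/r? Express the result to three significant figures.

λ ≈ 286

I = a⁴/12 = 45.1⁴/12 = 3.448×10^5 mm⁴
A = 2.034×10^3 mm²;  r_min = √(I/A) = √(3.448×10^5/2.034×10^3) = 13.02 mm
L_e = K·L = 2 × 1.86 m = 3.720 m = 3720.0 mm
λ = L_e / r_min = 3720.0 / 13.02 = 286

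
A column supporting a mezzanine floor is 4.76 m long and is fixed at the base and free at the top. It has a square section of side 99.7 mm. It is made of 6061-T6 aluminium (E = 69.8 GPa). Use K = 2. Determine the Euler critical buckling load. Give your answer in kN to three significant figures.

P_cr ≈ 62.6 kN

I = a⁴/12 = 99.7⁴/12 = 8.234×10^6 mm⁴
I = 8.234×10^6 mm⁴ = 8.234×10^-6 m⁴
Effective length L_e = K·L = 2 × 4.76 = 9.520 m
P_cr = π²EI / L_e² = π² × 69.8×10⁹ × 8.234×10^-6 / 9.520² = 6.259×10^4 N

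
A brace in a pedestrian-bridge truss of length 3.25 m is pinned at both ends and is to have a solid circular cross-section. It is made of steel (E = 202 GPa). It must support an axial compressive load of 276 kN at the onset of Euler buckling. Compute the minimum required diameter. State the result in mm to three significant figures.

d ≈ 73.9 mm

L_e = K·L = 1 × 3.25 = 3.250 m
Required I = P_cr·L_e²/(π²E) = 2.760×10^5 × 3.250² / (π² × 2.02×10^11) = 1.462×10^-6 m⁴
I_req = 1.462×10^6 mm⁴
Solid circle: I = πd⁴/64  ⇒  d = (64I/π)^(1/4) = (64×1.462×10^6/π)^(1/4) = 73.9 mm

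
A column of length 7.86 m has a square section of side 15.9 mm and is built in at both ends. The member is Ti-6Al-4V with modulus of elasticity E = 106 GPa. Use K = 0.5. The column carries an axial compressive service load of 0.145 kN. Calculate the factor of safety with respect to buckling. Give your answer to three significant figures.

n ≈ 2.49

I = a⁴/12 = 15.9⁴/12 = 5.326×10^3 mm⁴
I = 5.326×10^3 mm⁴ = 5.326×10^-9 m⁴
Effective length L_e = K·L = 0.5 × 7.86 = 3.930 m
P_cr = π²EI / L_e² = π² × 106×10⁹ × 5.326×10^-9 / 3.930² = 360.8 N
Factor of safety n = P_cr / P = 0.36077 / 0.145 = 2.49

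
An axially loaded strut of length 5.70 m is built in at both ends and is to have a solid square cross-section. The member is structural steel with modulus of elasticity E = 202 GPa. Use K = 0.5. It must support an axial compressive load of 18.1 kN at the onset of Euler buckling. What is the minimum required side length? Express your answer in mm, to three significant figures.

a ≈ 30.7 mm

L_e = K·L = 0.5 × 5.70 = 2.850 m
Required I = P_cr·L_e²/(π²E) = 1.810×10^4 × 2.850² / (π² × 2.02×10^11) = 7.374×10^-8 m⁴
I_req = 7.374×10^4 mm⁴
Solid square: I = a⁴/12  ⇒  a = (12I)^(1/4) = (12×7.374×10^4)^(1/4) = 30.7 mm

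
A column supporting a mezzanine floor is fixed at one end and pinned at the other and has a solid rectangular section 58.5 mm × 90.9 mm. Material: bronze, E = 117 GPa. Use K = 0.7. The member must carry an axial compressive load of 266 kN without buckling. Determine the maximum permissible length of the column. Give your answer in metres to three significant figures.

L_max ≈ 3.67 m

Buckling occurs about the weak axis: I_min = h·b³/12 with b = 58.5 mm (the shorter side).
I_min = 90.9×58.5³/12 = 1.517×10^6 mm⁴
I = 1.517×10^-6 m⁴
At the buckling limit P_cr = P = 2.660×10^5 N
From P_cr = π²EI/(K·L)²:  L = (1/K)·√(π²EI/P_cr) = (1/0.7)·√(π²×1.17×10^11×1.517×10^-6/2.660×10^5)
L = 3.67 m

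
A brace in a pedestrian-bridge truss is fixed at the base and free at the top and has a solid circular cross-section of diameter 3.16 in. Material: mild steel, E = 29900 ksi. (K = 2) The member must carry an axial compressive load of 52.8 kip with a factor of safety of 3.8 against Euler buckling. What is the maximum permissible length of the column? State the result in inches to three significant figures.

L_max ≈ 42.4 in

I = πd⁴/64 = π×3.16⁴/64 = 4.895 in⁴
Required critical load P_cr = n·P = 3.8 × 52.8 = 200.6 kip = 2.006×10^5 lb
From P_cr = π²EI/(K·L)²:  L = (1/K)·√(π²EI/P_cr) = (1/2)·√(π²×2.99×10^7×4.895/2.006×10^5)
L = 42.4 in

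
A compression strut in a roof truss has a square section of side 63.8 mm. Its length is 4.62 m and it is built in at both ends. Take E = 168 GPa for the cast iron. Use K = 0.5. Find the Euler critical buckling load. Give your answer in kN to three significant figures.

P_cr ≈ 429 kN

I = a⁴/12 = 63.8⁴/12 = 1.381×10^6 mm⁴
I = 1.381×10^6 mm⁴ = 1.381×10^-6 m⁴
Effective length L_e = K·L = 0.5 × 4.62 = 2.310 m
P_cr = π²EI / L_e² = π² × 168×10⁹ × 1.381×10^-6 / 2.310² = 4.290×10^5 N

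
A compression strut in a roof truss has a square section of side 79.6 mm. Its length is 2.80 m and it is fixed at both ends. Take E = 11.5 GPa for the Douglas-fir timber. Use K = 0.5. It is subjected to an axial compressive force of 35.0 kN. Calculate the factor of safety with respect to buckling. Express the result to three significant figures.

n ≈ 5.54

I = a⁴/12 = 79.6⁴/12 = 3.346×10^6 mm⁴
I = 3.346×10^6 mm⁴ = 3.346×10^-6 m⁴
Effective length L_e = K·L = 0.5 × 2.80 = 1.400 m
P_cr = π²EI / L_e² = π² × 11.5×10⁹ × 3.346×10^-6 / 1.400² = 1.937×10^5 N
Factor of safety n = P_cr / P = 193.74 / 35.0 = 5.54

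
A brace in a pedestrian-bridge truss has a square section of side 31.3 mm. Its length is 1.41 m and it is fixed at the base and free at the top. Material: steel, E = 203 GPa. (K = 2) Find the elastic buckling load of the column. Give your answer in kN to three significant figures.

P_cr ≈ 20.2 kN

I = a⁴/12 = 31.3⁴/12 = 7.998×10^4 mm⁴
I = 7.998×10^4 mm⁴ = 7.998×10^-8 m⁴
Effective length L_e = K·L = 2 × 1.41 = 2.820 m
P_cr = π²EI / L_e² = π² × 203×10⁹ × 7.998×10^-8 / 2.820² = 2.015×10^4 N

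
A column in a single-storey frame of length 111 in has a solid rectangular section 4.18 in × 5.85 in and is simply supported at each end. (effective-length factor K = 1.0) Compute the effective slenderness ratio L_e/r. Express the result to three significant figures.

λ ≈ 92.0

For a rectangle r_min = b/√12 = 4.18/√12 = 1.207 in
L_e = K·L = 1 × 111 = 111.0 in
λ = L_e / r_min = 111.00 / 1.207 = 92.0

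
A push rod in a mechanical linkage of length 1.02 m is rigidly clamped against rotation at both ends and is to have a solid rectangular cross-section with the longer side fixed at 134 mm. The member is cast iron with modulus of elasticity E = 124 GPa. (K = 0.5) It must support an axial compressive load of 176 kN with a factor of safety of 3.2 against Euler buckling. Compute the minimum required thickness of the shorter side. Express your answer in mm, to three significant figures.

b ≈ 22.0 mm

Required P_cr = n·P = 3.2 × 176 = 563.2 kN
L_e = K·L = 0.5 × 1.02 = 0.5100 m
Required I = P_cr·L_e²/(π²E) = 5.632×10^5 × 0.5100² / (π² × 1.24×10^11) = 1.197×10^-7 m⁴
I_req = 1.197×10^5 mm⁴
Rectangle, weak axis: I_min = h·b³/12 with h = 134 mm fixed  ⇒  b = (12I/h)^(1/3) = 22.0 mm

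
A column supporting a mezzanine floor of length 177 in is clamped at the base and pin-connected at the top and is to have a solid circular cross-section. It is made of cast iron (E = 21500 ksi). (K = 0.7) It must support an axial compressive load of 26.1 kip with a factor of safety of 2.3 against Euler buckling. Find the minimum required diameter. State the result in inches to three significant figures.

Required P_cr = n·P = 2.3 × 26.1 = 60.03 kip
L_e = K·L = 0.7 × 177 = 123.9 in
Required I = P_cr·L_e²/(π²E) = 6.003×10^4 × 123.9² / (π² × 2.15×10^7) = 4.343 in⁴
Solid circle: I = πd⁴/64  ⇒  d = (64I/π)^(1/4) = (64×4.343/π)^(1/4) = 3.07 in

d ≈ 3.07 in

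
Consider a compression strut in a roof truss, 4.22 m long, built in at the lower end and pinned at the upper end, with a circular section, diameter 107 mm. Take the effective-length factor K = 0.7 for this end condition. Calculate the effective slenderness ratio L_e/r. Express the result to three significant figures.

For a solid circle r = d/4 = 107/4 = 26.75 mm
L_e = K·L = 0.7 × 4.22 m = 2.954 m = 2954.0 mm
λ = L_e / r_min = 2954.0 / 26.75 = 110

λ ≈ 110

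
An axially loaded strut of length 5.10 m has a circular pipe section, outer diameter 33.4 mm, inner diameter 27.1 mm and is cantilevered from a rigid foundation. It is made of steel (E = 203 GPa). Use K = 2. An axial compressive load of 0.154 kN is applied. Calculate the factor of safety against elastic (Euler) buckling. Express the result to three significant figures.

n ≈ 4.33

d_o = 33.4 mm, d_i = 27.1 mm
I = π(d_o⁴ − d_i⁴)/64 = π(33.4⁴ − 27.10⁴)/64 = 3.461×10^4 mm⁴
I = 3.461×10^4 mm⁴ = 3.461×10^-8 m⁴
Effective length L_e = K·L = 2 × 5.10 = 10.20 m
P_cr = π²EI / L_e² = π² × 203×10⁹ × 3.461×10^-8 / 10.20² = 666.5 N
Factor of safety n = P_cr / P = 0.66654 / 0.154 = 4.33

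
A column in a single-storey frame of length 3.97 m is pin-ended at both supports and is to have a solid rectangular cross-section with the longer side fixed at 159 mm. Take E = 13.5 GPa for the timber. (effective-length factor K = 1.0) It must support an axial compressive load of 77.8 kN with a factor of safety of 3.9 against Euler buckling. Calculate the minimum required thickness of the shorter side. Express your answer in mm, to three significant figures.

b ≈ 139 mm

Required P_cr = n·P = 3.9 × 77.8 = 303.4 kN
L_e = K·L = 1 × 3.97 = 3.970 m
Required I = P_cr·L_e²/(π²E) = 3.034×10^5 × 3.970² / (π² × 1.35×10^10) = 3.589×10^-5 m⁴
I_req = 3.589×10^7 mm⁴
Rectangle, weak axis: I_min = h·b³/12 with h = 159 mm fixed  ⇒  b = (12I/h)^(1/3) = 139 mm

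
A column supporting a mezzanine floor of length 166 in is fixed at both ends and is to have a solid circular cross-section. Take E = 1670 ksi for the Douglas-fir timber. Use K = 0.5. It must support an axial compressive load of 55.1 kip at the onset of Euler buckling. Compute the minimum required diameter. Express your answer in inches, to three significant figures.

L_e = K·L = 0.5 × 166 = 83.00 in
Required I = P_cr·L_e²/(π²E) = 5.510×10^4 × 83.00² / (π² × 1.67×10^6) = 23.03 in⁴
Solid circle: I = πd⁴/64  ⇒  d = (64I/π)^(1/4) = (64×23.03/π)^(1/4) = 4.65 in

d ≈ 4.65 in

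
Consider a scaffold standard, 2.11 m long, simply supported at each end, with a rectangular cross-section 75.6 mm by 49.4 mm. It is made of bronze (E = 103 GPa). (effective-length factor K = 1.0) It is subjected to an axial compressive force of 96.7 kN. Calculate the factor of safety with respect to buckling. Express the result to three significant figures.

Buckling occurs about the weak axis: I_min = h·b³/12 with b = 49.4 mm (the shorter side).
I_min = 75.6×49.4³/12 = 7.595×10^5 mm⁴
I = 7.595×10^5 mm⁴ = 7.595×10^-7 m⁴
Effective length L_e = K·L = 1 × 2.11 = 2.110 m
P_cr = π²EI / L_e² = π² × 103×10⁹ × 7.595×10^-7 / 2.110² = 1.734×10^5 N
Factor of safety n = P_cr / P = 173.42 / 96.7 = 1.79

n ≈ 1.79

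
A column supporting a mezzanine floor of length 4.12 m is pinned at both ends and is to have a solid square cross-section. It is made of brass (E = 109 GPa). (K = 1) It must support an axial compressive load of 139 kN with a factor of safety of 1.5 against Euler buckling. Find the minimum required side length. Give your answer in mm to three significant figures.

Required P_cr = n·P = 1.5 × 139 = 208.5 kN
L_e = K·L = 1 × 4.12 = 4.120 m
Required I = P_cr·L_e²/(π²E) = 2.085×10^5 × 4.120² / (π² × 1.09×10^11) = 3.290×10^-6 m⁴
I_req = 3.290×10^6 mm⁴
Solid square: I = a⁴/12  ⇒  a = (12I)^(1/4) = (12×3.290×10^6)^(1/4) = 79.3 mm

a ≈ 79.3 mm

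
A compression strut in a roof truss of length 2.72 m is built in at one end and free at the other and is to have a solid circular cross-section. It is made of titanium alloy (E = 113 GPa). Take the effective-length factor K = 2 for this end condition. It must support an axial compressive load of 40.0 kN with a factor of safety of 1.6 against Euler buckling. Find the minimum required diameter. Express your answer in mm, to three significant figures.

Required P_cr = n·P = 1.6 × 40.0 = 64.00 kN
L_e = K·L = 2 × 2.72 = 5.440 m
Required I = P_cr·L_e²/(π²E) = 6.400×10^4 × 5.440² / (π² × 1.13×10^11) = 1.698×10^-6 m⁴
I_req = 1.698×10^6 mm⁴
Solid circle: I = πd⁴/64  ⇒  d = (64I/π)^(1/4) = (64×1.698×10^6/π)^(1/4) = 76.7 mm

d ≈ 76.7 mm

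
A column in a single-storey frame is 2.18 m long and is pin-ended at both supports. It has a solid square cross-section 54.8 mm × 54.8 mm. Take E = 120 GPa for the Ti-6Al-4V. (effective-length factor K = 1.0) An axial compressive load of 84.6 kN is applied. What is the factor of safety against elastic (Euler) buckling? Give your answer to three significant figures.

I = a⁴/12 = 54.8⁴/12 = 7.515×10^5 mm⁴
I = 7.515×10^5 mm⁴ = 7.515×10^-7 m⁴
Effective length L_e = K·L = 1 × 2.18 = 2.180 m
P_cr = π²EI / L_e² = π² × 120×10⁹ × 7.515×10^-7 / 2.180² = 1.873×10^5 N
Factor of safety n = P_cr / P = 187.29 / 84.6 = 2.21

n ≈ 2.21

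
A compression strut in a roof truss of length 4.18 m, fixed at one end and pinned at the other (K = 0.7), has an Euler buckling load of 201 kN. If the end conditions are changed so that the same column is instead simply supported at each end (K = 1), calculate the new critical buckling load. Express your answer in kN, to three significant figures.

P_cr ∝ 1/K², so P_cr,new = P_cr,old × (K_old/K_new)² = 201 × (0.7/1)²
= 201 × 0.4900 = 98.5 kN

P_cr ≈ 98.5 kN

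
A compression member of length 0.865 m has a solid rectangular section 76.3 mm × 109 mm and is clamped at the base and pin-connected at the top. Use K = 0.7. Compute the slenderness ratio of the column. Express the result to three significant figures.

λ ≈ 27.5

For a rectangle r_min = b/√12 = 76.3/√12 = 22.03 mm
L_e = K·L = 0.7 × 0.865 m = 0.6055 m = 605.50 mm
λ = L_e / r_min = 605.50 / 22.03 = 27.5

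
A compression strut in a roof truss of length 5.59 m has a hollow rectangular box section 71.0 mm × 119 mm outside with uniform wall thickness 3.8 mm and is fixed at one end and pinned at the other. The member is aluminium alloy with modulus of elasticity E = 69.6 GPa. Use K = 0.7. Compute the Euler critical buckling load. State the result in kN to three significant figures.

Inner dimensions: h_i = 119 − 2×3.8 = 111.4 mm, b_i = 71.0 − 2×3.8 = 63.40 mm
Weak-axis I_min = (h_o·b_o³ − h_i·b_i³)/12 with b_o = 71.0, b_i = 63.40 mm (shorter outer/inner sides).
I_min = (119×71.0³ − 111.4×63.40³)/12 = 1.184×10^6 mm⁴
I = 1.184×10^6 mm⁴ = 1.184×10^-6 m⁴
Effective length L_e = K·L = 0.7 × 5.59 = 3.913 m
P_cr = π²EI / L_e² = π² × 69.6×10⁹ × 1.184×10^-6 / 3.913² = 5.310×10^4 N

P_cr ≈ 53.1 kN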